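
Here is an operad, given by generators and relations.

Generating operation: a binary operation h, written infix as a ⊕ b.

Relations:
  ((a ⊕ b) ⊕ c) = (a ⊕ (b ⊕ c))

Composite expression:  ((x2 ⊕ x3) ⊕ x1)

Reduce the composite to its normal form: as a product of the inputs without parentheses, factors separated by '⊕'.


All parenthesizations of h agree; list the x-inputs left to right.
(x2 ⊕ x3) collapses to x2 ⊕ x3
((x2 ⊕ x3) ⊕ x1) collapses to x2 ⊕ x3 ⊕ x1

x2 ⊕ x3 ⊕ x1


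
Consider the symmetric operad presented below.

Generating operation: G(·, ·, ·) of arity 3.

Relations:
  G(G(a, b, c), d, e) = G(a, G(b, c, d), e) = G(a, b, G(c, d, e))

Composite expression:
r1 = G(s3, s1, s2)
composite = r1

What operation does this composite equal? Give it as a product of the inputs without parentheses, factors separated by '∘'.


s3 ∘ s1 ∘ s2

All parenthesizations of G agree; list the s-inputs left to right.
G(s3, s1, s2) collapses to s3 ∘ s1 ∘ s2


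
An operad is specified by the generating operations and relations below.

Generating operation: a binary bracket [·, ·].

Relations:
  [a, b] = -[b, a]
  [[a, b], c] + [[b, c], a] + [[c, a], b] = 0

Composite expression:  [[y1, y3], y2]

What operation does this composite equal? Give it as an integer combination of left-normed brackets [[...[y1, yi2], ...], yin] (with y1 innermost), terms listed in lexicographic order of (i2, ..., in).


[[y1, y3], y2]


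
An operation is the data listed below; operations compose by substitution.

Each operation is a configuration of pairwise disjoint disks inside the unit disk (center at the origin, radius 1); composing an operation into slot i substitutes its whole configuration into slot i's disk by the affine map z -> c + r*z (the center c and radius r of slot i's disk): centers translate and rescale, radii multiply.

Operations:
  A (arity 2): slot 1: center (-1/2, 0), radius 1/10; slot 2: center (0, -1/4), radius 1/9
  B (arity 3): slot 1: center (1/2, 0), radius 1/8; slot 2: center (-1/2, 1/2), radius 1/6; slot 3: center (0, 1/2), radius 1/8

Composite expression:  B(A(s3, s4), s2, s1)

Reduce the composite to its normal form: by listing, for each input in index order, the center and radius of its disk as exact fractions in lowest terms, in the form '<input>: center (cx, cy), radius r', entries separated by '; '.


s1: center (0, 1/2), radius 1/8; s2: center (-1/2, 1/2), radius 1/6; s3: center (7/16, 0), radius 1/80; s4: center (1/2, -1/32), radius 1/72

Nesting under B composes maps z -> c + r*z down each s-path.
tracing s3 down its 2-map path: center (7/16, 0), radius 1/80
tracing s4 down its 2-map path: center (1/2, -1/32), radius 1/72
tracing s2 down its 1-map path: center (-1/2, 1/2), radius 1/6
tracing s1 down its 1-map path: center (0, 1/2), radius 1/8


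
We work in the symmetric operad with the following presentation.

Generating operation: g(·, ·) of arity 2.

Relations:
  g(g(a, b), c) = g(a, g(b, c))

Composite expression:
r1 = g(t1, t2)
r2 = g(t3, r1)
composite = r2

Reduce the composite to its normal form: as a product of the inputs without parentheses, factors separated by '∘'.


t3 ∘ t1 ∘ t2

Under associativity of g, the answer is the t's in reading order.
g(t1, t2) reduces to t1 ∘ t2
g(t3, g(t1, t2)) reduces to t3 ∘ t1 ∘ t2


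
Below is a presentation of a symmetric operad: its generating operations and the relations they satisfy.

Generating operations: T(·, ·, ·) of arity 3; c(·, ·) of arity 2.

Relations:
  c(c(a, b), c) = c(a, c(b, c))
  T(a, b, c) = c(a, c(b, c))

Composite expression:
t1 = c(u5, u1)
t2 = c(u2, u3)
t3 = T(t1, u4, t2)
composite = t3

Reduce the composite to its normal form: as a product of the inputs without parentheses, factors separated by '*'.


u5 * u1 * u4 * u2 * u3


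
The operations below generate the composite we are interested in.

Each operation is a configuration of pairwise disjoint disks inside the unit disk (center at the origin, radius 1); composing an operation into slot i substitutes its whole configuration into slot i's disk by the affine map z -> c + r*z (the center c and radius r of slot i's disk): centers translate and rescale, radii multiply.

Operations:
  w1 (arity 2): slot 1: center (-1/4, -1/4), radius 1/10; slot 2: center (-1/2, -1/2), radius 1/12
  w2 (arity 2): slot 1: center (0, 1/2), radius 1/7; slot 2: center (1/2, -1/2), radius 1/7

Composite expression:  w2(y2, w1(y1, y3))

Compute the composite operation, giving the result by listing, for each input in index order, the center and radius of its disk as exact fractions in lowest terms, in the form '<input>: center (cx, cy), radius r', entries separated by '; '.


y1: center (13/28, -15/28), radius 1/70; y2: center (0, 1/2), radius 1/7; y3: center (3/7, -4/7), radius 1/84

Nesting under w2 composes maps z -> c + r*z down each y-path.
for y2, the 1-step affine chain lands on center (0, 1/2), radius 1/7
for y1, the 2-step affine chain lands on center (13/28, -15/28), radius 1/70
for y3, the 2-step affine chain lands on center (3/7, -4/7), radius 1/84


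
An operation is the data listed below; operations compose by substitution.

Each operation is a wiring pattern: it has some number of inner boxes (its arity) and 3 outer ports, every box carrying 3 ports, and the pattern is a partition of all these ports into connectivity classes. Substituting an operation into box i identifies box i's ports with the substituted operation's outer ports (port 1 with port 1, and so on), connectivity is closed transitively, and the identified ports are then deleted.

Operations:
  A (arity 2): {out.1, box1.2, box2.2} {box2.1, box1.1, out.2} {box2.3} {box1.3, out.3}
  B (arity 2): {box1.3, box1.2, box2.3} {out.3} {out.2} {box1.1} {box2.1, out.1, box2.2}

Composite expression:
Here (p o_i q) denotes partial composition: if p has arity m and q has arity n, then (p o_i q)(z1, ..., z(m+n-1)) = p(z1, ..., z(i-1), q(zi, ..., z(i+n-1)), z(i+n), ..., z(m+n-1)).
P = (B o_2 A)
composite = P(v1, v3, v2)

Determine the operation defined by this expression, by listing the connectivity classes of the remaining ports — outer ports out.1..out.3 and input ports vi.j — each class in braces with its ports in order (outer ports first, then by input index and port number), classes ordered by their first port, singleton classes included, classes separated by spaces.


Connectivity passes through glued B-boundaries; trace each wire chain.
composing A on (v3, v2), with out.j its own outer ports: {out.1, v2.2, v3.2} {out.2, v2.1, v3.1} {out.3, v3.3} {v2.3}
composing B on (v1, v3, v2), with out.j its own outer ports: {out.1, v2.1, v2.2, v3.1, v3.2} {out.2} {out.3} {v1.1} {v1.2, v1.3, v3.3} {v2.3}

{out.1, v2.1, v2.2, v3.1, v3.2} {out.2} {out.3} {v1.1} {v1.2, v1.3, v3.3} {v2.3}


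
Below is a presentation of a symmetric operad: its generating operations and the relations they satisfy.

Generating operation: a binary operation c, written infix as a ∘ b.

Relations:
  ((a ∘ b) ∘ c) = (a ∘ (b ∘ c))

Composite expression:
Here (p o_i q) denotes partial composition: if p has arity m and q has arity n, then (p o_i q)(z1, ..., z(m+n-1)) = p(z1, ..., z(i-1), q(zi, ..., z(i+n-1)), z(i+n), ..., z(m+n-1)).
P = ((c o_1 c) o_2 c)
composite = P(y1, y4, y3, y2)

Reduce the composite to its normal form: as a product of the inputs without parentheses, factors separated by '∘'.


y1 ∘ y4 ∘ y3 ∘ y2

Key point: c is associative — brackets drop, the y-order remains.
(y4 ∘ y3) linearizes to y4 ∘ y3
(y1 ∘ (y4 ∘ y3)) linearizes to y1 ∘ y4 ∘ y3
((y1 ∘ (y4 ∘ y3)) ∘ y2) linearizes to y1 ∘ y4 ∘ y3 ∘ y2


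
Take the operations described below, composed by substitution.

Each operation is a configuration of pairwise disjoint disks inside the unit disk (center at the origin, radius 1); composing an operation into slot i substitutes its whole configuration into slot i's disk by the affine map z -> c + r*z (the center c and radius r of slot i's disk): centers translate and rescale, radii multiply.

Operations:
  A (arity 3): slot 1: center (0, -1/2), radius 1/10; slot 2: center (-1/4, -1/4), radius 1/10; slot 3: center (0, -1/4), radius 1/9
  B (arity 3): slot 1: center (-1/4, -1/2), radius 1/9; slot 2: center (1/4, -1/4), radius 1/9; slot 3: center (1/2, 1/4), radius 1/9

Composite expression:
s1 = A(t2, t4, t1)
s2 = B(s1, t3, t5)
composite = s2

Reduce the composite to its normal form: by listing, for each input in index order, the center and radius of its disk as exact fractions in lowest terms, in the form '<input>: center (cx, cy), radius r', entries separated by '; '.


Follow each t-input down from B: c' goes to c + r*c', radius to r*r'.
t2: after 2 affine steps, its disk has center (-1/4, -5/9), radius 1/90
t4: after 2 affine steps, its disk has center (-5/18, -19/36), radius 1/90
t1: after 2 affine steps, its disk has center (-1/4, -19/36), radius 1/81
t3: after 1 affine step, its disk has center (1/4, -1/4), radius 1/9
t5: after 1 affine step, its disk has center (1/2, 1/4), radius 1/9

t1: center (-1/4, -19/36), radius 1/81; t2: center (-1/4, -5/9), radius 1/90; t3: center (1/4, -1/4), radius 1/9; t4: center (-5/18, -19/36), radius 1/90; t5: center (1/2, 1/4), radius 1/9


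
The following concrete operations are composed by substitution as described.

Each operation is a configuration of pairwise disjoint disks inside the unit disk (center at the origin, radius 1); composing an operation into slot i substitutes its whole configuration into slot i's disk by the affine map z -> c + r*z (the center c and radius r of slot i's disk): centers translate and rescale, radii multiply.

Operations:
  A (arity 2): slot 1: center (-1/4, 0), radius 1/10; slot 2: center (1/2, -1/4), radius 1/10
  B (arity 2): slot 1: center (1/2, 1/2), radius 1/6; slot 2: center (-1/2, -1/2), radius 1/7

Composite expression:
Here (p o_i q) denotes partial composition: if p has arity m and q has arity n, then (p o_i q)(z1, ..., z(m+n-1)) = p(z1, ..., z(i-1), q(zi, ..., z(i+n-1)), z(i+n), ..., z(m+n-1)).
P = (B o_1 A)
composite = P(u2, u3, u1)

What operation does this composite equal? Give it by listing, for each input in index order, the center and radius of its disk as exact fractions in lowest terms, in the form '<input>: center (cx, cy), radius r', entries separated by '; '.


u1: center (-1/2, -1/2), radius 1/7; u2: center (11/24, 1/2), radius 1/60; u3: center (7/12, 11/24), radius 1/60


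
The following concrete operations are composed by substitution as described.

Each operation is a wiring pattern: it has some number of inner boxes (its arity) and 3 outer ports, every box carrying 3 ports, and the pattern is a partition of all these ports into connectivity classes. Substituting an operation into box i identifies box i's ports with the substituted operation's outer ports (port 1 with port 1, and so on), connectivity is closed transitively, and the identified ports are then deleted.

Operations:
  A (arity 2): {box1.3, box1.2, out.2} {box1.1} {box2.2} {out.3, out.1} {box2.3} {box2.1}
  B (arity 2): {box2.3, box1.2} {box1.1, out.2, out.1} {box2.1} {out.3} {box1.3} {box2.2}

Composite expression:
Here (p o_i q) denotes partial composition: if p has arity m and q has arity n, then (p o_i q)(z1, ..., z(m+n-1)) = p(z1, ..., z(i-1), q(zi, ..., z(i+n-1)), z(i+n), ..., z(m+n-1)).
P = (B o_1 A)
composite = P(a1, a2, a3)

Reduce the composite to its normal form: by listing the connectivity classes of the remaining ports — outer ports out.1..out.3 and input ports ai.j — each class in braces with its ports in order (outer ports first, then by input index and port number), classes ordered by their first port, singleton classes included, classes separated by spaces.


Reachability decides: close wires over B-identified ports.
after A, the pattern on (a1, a2) reads {out.1, out.3} {out.2, a1.2, a1.3} {a1.1} {a2.1} {a2.2} {a2.3} (out.j = its outer ports)
after B, the pattern on (a1, a2, a3) reads {out.1, out.2} {out.3} {a1.1} {a1.2, a1.3, a3.3} {a2.1} {a2.2} {a2.3} {a3.1} {a3.2} (out.j = its outer ports)

{out.1, out.2} {out.3} {a1.1} {a1.2, a1.3, a3.3} {a2.1} {a2.2} {a2.3} {a3.1} {a3.2}


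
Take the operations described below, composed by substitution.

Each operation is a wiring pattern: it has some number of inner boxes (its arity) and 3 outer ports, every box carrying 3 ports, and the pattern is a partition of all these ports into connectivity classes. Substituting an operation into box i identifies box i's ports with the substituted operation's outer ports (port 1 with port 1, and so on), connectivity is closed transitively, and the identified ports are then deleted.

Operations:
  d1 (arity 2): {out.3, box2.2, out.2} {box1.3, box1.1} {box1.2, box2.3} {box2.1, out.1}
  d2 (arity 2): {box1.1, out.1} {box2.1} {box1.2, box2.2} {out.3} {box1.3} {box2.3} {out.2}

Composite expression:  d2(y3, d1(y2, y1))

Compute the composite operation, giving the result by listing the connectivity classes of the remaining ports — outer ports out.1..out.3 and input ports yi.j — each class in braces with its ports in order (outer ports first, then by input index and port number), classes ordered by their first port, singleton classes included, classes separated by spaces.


{out.1, y3.1} {out.2} {out.3} {y1.1} {y1.2, y3.2} {y1.3, y2.2} {y2.1, y2.3} {y3.3}

Substituting into d2 glues patterns; closure does the rest.
stage d1: inputs (y2, y1), connectivity {out.1, y1.1} {out.2, out.3, y1.2} {y1.3, y2.2} {y2.1, y2.3}, out.j its boundary
stage d2: inputs (y3, y2, y1), connectivity {out.1, y3.1} {out.2} {out.3} {y1.1} {y1.2, y3.2} {y1.3, y2.2} {y2.1, y2.3} {y3.3}, out.j its boundary


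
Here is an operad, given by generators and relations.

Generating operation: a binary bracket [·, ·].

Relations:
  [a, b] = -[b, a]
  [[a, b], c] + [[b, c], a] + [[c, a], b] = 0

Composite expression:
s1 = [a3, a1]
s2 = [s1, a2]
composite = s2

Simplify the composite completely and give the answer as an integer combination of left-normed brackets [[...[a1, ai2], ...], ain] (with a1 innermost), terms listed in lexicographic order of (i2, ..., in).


-[[a1, a3], a2]

A multilinear Lie element is pinned by a1-initial words (a1 innermost).
Composite bracket: [[a3, a1], a2]
Expanding via [a, b] = ab - ba: 4 signed words (2^2 = 4).
Keep just the words that open with a1:
  a1a3a2 appears with sign -1, giving the term -[[a1, a3], a2]


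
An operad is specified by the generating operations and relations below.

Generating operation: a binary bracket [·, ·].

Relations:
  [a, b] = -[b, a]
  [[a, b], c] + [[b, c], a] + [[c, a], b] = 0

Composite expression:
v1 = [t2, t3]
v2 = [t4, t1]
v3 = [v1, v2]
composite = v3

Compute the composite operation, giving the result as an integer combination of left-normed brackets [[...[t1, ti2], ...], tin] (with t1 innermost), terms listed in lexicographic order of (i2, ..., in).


[[[t1, t4], t2], t3] - [[[t1, t4], t3], t2]


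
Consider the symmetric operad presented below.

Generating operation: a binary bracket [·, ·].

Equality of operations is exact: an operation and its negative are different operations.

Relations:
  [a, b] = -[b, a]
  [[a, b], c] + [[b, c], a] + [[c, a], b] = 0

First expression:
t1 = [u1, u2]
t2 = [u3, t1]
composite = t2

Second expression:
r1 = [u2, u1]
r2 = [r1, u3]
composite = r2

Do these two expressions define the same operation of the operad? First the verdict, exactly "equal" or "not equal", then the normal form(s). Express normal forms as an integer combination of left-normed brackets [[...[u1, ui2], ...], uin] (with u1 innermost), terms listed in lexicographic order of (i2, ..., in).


The first expression, normalized: -[[u1, u2], u3]
The second expression, normalized: -[[u1, u2], u3]
The forms coincide; equal.

equal; both compose to -[[u1, u2], u3]


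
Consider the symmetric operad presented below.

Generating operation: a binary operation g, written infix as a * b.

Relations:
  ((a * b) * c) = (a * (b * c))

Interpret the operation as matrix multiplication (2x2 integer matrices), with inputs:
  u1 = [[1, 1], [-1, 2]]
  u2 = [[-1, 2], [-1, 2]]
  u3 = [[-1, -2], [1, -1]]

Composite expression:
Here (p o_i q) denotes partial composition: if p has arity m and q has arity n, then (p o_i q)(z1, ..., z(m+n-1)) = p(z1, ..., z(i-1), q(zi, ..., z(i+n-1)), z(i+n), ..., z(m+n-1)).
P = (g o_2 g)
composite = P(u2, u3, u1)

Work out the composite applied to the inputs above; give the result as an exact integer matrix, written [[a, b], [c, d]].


(u3 * u1) = [[1, -5], [2, -1]]
(u2 * (u3 * u1)) = [[3, 3], [3, 3]]

[[3, 3], [3, 3]]


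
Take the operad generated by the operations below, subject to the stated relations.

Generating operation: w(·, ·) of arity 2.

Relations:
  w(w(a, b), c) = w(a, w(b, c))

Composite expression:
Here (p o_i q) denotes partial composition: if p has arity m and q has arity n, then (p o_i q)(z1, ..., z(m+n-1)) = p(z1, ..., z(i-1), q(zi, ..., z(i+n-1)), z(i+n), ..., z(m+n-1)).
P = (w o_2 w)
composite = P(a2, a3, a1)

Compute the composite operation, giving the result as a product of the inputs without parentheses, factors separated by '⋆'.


a2 ⋆ a3 ⋆ a1

Under associativity of w, the answer is the a's in reading order.
w(a3, a1) unparenthesizes to a3 ⋆ a1
w(a2, w(a3, a1)) unparenthesizes to a2 ⋆ a3 ⋆ a1


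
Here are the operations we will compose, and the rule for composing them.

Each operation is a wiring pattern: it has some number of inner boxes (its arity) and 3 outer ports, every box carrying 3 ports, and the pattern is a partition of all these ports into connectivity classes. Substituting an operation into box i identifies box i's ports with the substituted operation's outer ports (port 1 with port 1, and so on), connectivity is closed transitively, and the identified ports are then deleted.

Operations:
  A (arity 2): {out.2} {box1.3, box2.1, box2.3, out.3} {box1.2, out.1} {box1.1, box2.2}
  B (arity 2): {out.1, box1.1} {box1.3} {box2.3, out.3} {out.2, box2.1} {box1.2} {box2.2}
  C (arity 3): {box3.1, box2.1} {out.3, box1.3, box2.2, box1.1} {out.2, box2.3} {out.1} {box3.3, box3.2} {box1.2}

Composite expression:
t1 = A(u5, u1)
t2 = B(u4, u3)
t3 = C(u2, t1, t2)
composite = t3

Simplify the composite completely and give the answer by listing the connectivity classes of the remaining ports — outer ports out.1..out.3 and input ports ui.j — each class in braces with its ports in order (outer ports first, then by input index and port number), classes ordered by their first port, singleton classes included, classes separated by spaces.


Reachability decides: close wires over C-identified ports.
after A, the pattern on (u5, u1) reads {out.1, u5.2} {out.2} {out.3, u1.1, u1.3, u5.3} {u1.2, u5.1} (out.j = its outer ports)
after B, the pattern on (u4, u3) reads {out.1, u4.1} {out.2, u3.1} {out.3, u3.3} {u3.2} {u4.2} {u4.3} (out.j = its outer ports)
after C, the pattern on (u2, u5, u1, u4, u3) reads {out.1} {out.2, u1.1, u1.3, u5.3} {out.3, u2.1, u2.3} {u1.2, u5.1} {u2.2} {u3.1, u3.3} {u3.2} {u4.1, u5.2} {u4.2} {u4.3} (out.j = its outer ports)

{out.1} {out.2, u1.1, u1.3, u5.3} {out.3, u2.1, u2.3} {u1.2, u5.1} {u2.2} {u3.1, u3.3} {u3.2} {u4.1, u5.2} {u4.2} {u4.3}


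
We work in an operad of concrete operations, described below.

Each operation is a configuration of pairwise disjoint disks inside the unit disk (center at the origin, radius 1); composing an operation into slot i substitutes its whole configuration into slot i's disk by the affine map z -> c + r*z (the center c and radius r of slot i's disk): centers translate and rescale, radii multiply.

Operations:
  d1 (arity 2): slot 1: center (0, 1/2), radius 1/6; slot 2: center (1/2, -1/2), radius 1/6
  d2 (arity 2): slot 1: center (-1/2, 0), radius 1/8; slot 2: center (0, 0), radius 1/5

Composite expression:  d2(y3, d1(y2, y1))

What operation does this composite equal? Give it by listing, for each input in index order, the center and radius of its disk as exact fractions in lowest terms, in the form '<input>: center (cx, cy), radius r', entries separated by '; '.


y1: center (1/10, -1/10), radius 1/30; y2: center (0, 1/10), radius 1/30; y3: center (-1/2, 0), radius 1/8

Only the slot chain above each y matters under d2; compose those maps.
tracing y3 down its 1-map path: center (-1/2, 0), radius 1/8
tracing y2 down its 2-map path: center (0, 1/10), radius 1/30
tracing y1 down its 2-map path: center (1/10, -1/10), radius 1/30


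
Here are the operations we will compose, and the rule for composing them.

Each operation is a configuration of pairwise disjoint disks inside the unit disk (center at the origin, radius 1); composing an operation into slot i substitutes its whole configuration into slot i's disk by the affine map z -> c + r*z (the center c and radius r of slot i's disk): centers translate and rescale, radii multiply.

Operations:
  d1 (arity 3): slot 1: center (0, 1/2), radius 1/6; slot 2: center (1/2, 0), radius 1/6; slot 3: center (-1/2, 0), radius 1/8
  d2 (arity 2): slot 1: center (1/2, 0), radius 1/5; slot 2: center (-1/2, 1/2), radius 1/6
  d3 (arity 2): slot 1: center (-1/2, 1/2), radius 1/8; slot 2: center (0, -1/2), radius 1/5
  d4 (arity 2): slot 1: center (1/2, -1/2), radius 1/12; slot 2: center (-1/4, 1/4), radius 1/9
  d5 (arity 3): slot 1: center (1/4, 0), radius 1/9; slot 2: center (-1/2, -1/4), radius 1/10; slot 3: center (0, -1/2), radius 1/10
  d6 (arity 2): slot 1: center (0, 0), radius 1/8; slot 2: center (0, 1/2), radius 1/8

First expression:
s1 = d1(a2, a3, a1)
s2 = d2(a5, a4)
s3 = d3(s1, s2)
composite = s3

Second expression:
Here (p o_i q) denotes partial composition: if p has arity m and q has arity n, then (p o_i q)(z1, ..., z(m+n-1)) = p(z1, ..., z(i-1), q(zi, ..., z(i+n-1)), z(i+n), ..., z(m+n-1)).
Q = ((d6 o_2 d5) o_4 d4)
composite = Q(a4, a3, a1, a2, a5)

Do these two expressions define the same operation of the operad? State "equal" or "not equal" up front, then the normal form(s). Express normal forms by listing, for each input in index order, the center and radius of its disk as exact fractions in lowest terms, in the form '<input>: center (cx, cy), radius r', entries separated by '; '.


The first expression, normalized: a1: center (-9/16, 1/2), radius 1/64; a2: center (-1/2, 9/16), radius 1/48; a3: center (-7/16, 1/2), radius 1/48; a4: center (-1/10, -2/5), radius 1/30; a5: center (1/10, -1/2), radius 1/25
The second expression, normalized: a1: center (-1/16, 15/32), radius 1/80; a2: center (1/160, 69/160), radius 1/960; a3: center (1/32, 1/2), radius 1/72; a4: center (0, 0), radius 1/8; a5: center (-1/320, 141/320), radius 1/720
Distinct normal forms: not equal.

not equal; the first gives a1: center (-9/16, 1/2), radius 1/64; a2: center (-1/2, 9/16), radius 1/48; a3: center (-7/16, 1/2), radius 1/48; a4: center (-1/10, -2/5), radius 1/30; a5: center (1/10, -1/2), radius 1/25 and the second a1: center (-1/16, 15/32), radius 1/80; a2: center (1/160, 69/160), radius 1/960; a3: center (1/32, 1/2), radius 1/72; a4: center (0, 0), radius 1/8; a5: center (-1/320, 141/320), radius 1/720


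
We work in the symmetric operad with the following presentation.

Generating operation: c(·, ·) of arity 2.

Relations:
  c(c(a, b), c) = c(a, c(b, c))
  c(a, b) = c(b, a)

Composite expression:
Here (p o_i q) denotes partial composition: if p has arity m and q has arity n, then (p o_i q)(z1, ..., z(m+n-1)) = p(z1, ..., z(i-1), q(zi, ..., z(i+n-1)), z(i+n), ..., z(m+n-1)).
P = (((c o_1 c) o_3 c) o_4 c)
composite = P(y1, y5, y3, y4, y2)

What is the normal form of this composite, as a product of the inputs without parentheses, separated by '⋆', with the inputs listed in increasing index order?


Both nesting and order wash out for c; what remains is which y's occur.
c(y1, y5) unparenthesizes to y1 ⋆ y5
c(y4, y2) unparenthesizes to y4 ⋆ y2
c(y3, c(y4, y2)) unparenthesizes to y3 ⋆ y4 ⋆ y2
c(c(y1, y5), c(y3, c(y4, y2))) unparenthesizes to y1 ⋆ y5 ⋆ y3 ⋆ y4 ⋆ y2
rearranged into index order: y1 ⋆ y2 ⋆ y3 ⋆ y4 ⋆ y5

y1 ⋆ y2 ⋆ y3 ⋆ y4 ⋆ y5


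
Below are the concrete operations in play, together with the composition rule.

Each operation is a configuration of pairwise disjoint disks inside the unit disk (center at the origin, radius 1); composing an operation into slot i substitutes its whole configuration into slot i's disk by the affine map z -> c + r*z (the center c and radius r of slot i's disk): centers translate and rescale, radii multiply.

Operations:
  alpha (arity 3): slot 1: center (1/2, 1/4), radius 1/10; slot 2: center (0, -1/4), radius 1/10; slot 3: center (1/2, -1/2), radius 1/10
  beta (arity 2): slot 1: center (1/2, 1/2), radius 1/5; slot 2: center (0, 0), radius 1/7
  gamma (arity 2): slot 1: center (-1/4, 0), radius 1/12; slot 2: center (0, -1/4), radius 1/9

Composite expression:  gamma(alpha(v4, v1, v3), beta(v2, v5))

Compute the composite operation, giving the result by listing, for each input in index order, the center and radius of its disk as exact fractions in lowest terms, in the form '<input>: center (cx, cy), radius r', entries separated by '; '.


v1: center (-1/4, -1/48), radius 1/120; v2: center (1/18, -7/36), radius 1/45; v3: center (-5/24, -1/24), radius 1/120; v4: center (-5/24, 1/48), radius 1/120; v5: center (0, -1/4), radius 1/63

Affine substitution under gamma: radii multiply and v-centers shift.
v4 passes through 2 substitutions, ending at center (-5/24, 1/48), radius 1/120
v1 passes through 2 substitutions, ending at center (-1/4, -1/48), radius 1/120
v3 passes through 2 substitutions, ending at center (-5/24, -1/24), radius 1/120
v2 passes through 2 substitutions, ending at center (1/18, -7/36), radius 1/45
v5 passes through 2 substitutions, ending at center (0, -1/4), radius 1/63


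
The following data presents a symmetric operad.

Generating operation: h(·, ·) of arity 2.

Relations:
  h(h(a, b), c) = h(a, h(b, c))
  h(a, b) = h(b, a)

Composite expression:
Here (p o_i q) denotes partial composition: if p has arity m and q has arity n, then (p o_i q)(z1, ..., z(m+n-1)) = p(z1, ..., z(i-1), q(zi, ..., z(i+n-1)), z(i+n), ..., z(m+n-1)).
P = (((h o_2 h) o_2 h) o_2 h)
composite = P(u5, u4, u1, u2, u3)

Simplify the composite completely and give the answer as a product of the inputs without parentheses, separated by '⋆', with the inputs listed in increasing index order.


Key point: h commutes, so take the u-inputs in any fixed order.
h(u4, u1) spells out as u4 ⋆ u1
h(h(u4, u1), u2) spells out as u4 ⋆ u1 ⋆ u2
h(h(h(u4, u1), u2), u3) spells out as u4 ⋆ u1 ⋆ u2 ⋆ u3
h(u5, h(h(h(u4, u1), u2), u3)) spells out as u5 ⋆ u4 ⋆ u1 ⋆ u2 ⋆ u3
putting the inputs in ascending order: u1 ⋆ u2 ⋆ u3 ⋆ u4 ⋆ u5

u1 ⋆ u2 ⋆ u3 ⋆ u4 ⋆ u5


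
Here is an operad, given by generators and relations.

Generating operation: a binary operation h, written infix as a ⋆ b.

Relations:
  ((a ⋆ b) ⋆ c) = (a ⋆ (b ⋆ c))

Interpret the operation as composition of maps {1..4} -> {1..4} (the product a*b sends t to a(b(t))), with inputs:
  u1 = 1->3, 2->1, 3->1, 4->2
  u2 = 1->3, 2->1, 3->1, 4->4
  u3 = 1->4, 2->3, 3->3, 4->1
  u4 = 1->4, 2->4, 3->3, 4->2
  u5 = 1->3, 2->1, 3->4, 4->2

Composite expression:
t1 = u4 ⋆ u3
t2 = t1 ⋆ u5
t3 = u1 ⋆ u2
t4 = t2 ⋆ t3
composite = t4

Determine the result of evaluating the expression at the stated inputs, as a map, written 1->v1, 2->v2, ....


(u4 ⋆ u3) = 1->2, 2->3, 3->3, 4->4
((u4 ⋆ u3) ⋆ u5) = 1->3, 2->2, 3->4, 4->3
(u1 ⋆ u2) = 1->1, 2->3, 3->3, 4->2
(((u4 ⋆ u3) ⋆ u5) ⋆ (u1 ⋆ u2)) = 1->3, 2->4, 3->4, 4->2

1->3, 2->4, 3->4, 4->2


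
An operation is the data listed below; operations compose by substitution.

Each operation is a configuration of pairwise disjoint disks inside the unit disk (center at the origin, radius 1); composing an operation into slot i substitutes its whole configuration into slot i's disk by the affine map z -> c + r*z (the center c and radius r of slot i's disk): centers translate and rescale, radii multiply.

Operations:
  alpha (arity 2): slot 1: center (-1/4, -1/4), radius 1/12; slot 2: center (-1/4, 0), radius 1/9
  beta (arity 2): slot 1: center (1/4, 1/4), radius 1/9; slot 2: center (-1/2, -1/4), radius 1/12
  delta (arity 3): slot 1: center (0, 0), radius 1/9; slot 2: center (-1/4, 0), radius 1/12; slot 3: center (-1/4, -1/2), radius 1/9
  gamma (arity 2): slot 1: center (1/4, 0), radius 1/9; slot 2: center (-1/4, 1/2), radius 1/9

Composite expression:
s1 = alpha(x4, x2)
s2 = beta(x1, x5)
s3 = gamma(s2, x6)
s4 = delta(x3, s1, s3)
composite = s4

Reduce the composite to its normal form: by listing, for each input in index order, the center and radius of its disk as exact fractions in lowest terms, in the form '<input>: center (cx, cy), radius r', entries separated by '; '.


Only the slot chain above each x matters under delta; compose those maps.
for x3, the 1-step affine chain lands on center (0, 0), radius 1/9
for x4, the 2-step affine chain lands on center (-13/48, -1/48), radius 1/144
for x2, the 2-step affine chain lands on center (-13/48, 0), radius 1/108
for x1, the 3-step affine chain lands on center (-71/324, -161/324), radius 1/729
for x5, the 3-step affine chain lands on center (-37/162, -163/324), radius 1/972
for x6, the 2-step affine chain lands on center (-5/18, -4/9), radius 1/81

x1: center (-71/324, -161/324), radius 1/729; x2: center (-13/48, 0), radius 1/108; x3: center (0, 0), radius 1/9; x4: center (-13/48, -1/48), radius 1/144; x5: center (-37/162, -163/324), radius 1/972; x6: center (-5/18, -4/9), radius 1/81


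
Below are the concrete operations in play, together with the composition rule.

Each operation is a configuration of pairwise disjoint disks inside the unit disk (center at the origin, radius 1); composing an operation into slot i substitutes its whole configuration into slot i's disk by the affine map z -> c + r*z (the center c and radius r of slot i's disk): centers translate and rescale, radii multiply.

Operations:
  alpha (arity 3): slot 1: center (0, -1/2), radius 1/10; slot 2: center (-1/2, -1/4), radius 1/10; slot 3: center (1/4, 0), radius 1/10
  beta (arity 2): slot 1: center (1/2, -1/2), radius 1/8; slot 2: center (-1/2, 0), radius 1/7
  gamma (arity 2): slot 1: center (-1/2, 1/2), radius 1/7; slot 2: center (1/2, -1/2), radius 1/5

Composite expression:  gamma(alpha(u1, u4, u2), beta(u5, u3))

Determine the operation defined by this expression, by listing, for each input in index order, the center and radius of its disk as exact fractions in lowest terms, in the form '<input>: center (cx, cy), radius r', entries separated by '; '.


u1: center (-1/2, 3/7), radius 1/70; u2: center (-13/28, 1/2), radius 1/70; u3: center (2/5, -1/2), radius 1/35; u4: center (-4/7, 13/28), radius 1/70; u5: center (3/5, -3/5), radius 1/40

Follow each u-input down from gamma: c' goes to c + r*c', radius to r*r'.
tracing u1 down its 2-map path: center (-1/2, 3/7), radius 1/70
tracing u4 down its 2-map path: center (-4/7, 13/28), radius 1/70
tracing u2 down its 2-map path: center (-13/28, 1/2), radius 1/70
tracing u5 down its 2-map path: center (3/5, -3/5), radius 1/40
tracing u3 down its 2-map path: center (2/5, -1/2), radius 1/35


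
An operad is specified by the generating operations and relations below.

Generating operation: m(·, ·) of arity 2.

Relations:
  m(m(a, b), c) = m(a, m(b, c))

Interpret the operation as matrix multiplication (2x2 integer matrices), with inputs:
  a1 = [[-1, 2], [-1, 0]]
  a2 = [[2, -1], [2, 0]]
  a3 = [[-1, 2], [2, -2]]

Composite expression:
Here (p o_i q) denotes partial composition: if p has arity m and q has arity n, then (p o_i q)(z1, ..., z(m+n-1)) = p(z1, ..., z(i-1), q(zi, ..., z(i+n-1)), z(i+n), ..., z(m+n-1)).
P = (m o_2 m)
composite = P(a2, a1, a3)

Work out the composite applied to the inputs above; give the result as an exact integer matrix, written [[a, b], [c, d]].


[[9, -10], [10, -12]]


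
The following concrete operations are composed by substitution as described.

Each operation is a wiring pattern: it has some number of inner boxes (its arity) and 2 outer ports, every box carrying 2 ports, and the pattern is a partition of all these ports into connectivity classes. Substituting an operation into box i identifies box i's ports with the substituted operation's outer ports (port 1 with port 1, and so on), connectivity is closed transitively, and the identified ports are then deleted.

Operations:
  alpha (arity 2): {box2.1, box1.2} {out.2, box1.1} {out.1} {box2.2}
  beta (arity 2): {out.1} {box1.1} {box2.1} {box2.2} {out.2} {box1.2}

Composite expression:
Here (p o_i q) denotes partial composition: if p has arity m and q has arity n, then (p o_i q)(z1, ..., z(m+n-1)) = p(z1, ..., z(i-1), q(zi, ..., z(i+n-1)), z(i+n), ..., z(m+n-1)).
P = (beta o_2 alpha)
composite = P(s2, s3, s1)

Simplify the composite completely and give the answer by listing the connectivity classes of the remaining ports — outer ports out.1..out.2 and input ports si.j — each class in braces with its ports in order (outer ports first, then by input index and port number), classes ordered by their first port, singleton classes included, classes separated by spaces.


Treat the ports identified at beta as solder joints: merge, then drop.
composing alpha on (s3, s1), with out.j its own outer ports: {out.1} {out.2, s3.1} {s1.1, s3.2} {s1.2}
composing beta on (s2, s3, s1), with out.j its own outer ports: {out.1} {out.2} {s1.1, s3.2} {s1.2} {s2.1} {s2.2} {s3.1}

{out.1} {out.2} {s1.1, s3.2} {s1.2} {s2.1} {s2.2} {s3.1}


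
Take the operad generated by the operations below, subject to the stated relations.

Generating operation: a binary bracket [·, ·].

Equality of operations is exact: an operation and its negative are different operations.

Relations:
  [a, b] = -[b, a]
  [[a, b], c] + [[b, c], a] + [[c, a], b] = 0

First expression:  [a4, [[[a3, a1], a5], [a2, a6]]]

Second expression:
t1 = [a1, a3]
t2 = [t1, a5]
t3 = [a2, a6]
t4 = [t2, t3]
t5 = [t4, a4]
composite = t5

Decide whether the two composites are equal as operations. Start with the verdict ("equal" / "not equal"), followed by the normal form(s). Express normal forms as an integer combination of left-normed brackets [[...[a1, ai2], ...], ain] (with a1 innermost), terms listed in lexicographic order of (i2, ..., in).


In normal form, the first expression is [[[[[a1, a3], a5], a2], a6], a4] - [[[[[a1, a3], a5], a6], a2], a4]
In normal form, the second expression is [[[[[a1, a3], a5], a2], a6], a4] - [[[[[a1, a3], a5], a6], a2], a4]
The forms coincide; equal.

equal — both sides give [[[[[a1, a3], a5], a2], a6], a4] - [[[[[a1, a3], a5], a6], a2], a4]


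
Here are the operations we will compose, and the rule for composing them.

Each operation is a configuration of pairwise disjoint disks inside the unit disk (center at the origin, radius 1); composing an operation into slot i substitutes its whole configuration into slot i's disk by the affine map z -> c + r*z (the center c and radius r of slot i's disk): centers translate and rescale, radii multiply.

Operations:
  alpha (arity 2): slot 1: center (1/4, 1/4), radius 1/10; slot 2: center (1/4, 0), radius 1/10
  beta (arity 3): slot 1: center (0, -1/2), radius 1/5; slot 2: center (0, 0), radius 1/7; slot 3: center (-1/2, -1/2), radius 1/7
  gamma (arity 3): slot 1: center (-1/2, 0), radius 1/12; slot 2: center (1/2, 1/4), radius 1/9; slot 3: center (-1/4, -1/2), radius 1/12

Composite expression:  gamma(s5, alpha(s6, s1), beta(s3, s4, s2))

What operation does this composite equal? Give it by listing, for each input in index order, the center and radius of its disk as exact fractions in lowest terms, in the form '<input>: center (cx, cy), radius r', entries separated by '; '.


s1: center (19/36, 1/4), radius 1/90; s2: center (-7/24, -13/24), radius 1/84; s3: center (-1/4, -13/24), radius 1/60; s4: center (-1/4, -1/2), radius 1/84; s5: center (-1/2, 0), radius 1/12; s6: center (19/36, 5/18), radius 1/90

Follow each s-input down from gamma: c' goes to c + r*c', radius to r*r'.
s5 passes through 1 substitution, ending at center (-1/2, 0), radius 1/12
s6 passes through 2 substitutions, ending at center (19/36, 5/18), radius 1/90
s1 passes through 2 substitutions, ending at center (19/36, 1/4), radius 1/90
s3 passes through 2 substitutions, ending at center (-1/4, -13/24), radius 1/60
s4 passes through 2 substitutions, ending at center (-1/4, -1/2), radius 1/84
s2 passes through 2 substitutions, ending at center (-7/24, -13/24), radius 1/84


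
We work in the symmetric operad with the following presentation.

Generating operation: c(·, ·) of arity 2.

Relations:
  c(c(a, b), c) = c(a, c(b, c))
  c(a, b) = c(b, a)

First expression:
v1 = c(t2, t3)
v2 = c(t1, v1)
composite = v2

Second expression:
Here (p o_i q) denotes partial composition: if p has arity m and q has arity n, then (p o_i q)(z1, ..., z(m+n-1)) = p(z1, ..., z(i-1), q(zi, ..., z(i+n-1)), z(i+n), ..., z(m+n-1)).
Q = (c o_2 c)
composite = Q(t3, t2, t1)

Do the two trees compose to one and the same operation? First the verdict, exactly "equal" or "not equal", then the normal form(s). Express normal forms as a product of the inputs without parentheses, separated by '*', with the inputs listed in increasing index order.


equal: each reduces to t1 * t2 * t3

Reducing the first expression gives t1 * t2 * t3
Reducing the second expression gives t1 * t2 * t3
The normal forms match — equal.


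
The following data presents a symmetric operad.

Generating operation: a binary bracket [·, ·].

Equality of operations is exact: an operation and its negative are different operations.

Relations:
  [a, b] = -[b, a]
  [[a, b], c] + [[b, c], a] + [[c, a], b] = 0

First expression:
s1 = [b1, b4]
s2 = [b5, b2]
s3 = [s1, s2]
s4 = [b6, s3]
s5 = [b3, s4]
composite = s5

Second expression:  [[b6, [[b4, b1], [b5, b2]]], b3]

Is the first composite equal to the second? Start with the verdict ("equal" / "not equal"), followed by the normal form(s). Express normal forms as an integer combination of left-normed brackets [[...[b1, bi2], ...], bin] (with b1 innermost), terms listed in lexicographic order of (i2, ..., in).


equal; both compose to -[[[[[b1, b4], b2], b5], b6], b3] + [[[[[b1, b4], b5], b2], b6], b3]

The first composite normalizes to -[[[[[b1, b4], b2], b5], b6], b3] + [[[[[b1, b4], b5], b2], b6], b3]
The second composite normalizes to -[[[[[b1, b4], b2], b5], b6], b3] + [[[[[b1, b4], b5], b2], b6], b3]
Both agree, so they are equal.


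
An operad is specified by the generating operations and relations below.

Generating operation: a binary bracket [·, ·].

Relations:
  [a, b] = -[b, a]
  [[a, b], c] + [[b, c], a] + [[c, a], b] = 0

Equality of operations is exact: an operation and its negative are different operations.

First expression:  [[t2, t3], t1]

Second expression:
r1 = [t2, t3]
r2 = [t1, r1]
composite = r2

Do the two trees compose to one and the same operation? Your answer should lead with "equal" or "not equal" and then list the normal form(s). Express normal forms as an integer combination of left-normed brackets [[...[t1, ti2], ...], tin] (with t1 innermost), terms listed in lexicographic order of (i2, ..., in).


not equal — first -[[t1, t2], t3] + [[t1, t3], t2], second [[t1, t2], t3] - [[t1, t3], t2]

Normal form of the first expression: -[[t1, t2], t3] + [[t1, t3], t2]
Normal form of the second expression: [[t1, t2], t3] - [[t1, t3], t2]
They disagree, so not equal.


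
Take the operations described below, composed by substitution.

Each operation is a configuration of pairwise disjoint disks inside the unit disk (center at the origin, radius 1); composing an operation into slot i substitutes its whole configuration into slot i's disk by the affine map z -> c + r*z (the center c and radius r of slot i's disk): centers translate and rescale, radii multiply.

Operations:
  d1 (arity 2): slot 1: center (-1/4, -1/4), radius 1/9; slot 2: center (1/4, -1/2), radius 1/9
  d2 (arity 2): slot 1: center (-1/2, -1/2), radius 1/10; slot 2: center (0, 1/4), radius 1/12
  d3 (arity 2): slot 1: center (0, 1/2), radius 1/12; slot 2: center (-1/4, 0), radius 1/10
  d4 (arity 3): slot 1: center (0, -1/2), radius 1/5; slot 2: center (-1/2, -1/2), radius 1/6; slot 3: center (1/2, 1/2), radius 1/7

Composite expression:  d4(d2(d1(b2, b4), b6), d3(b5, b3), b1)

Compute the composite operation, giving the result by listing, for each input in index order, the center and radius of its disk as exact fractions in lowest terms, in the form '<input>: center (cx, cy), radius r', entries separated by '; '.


b1: center (1/2, 1/2), radius 1/7; b2: center (-21/200, -121/200), radius 1/450; b3: center (-13/24, -1/2), radius 1/60; b4: center (-19/200, -61/100), radius 1/450; b5: center (-1/2, -5/12), radius 1/72; b6: center (0, -9/20), radius 1/60

Follow each b-input down from d4: c' goes to c + r*c', radius to r*r'.
input b2: applying the 3 nested substitutions gives center (-21/200, -121/200), radius 1/450
input b4: applying the 3 nested substitutions gives center (-19/200, -61/100), radius 1/450
input b6: applying the 2 nested substitutions gives center (0, -9/20), radius 1/60
input b5: applying the 2 nested substitutions gives center (-1/2, -5/12), radius 1/72
input b3: applying the 2 nested substitutions gives center (-13/24, -1/2), radius 1/60
input b1: applying the 1 nested substitution gives center (1/2, 1/2), radius 1/7
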